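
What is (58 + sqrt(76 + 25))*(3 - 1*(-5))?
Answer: 464 + 8*sqrt(101) ≈ 544.40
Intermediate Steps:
(58 + sqrt(76 + 25))*(3 - 1*(-5)) = (58 + sqrt(101))*(3 + 5) = (58 + sqrt(101))*8 = 464 + 8*sqrt(101)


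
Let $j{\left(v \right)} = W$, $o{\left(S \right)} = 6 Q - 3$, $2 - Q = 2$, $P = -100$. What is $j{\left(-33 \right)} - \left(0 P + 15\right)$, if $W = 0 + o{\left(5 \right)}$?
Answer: $-18$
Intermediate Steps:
$Q = 0$ ($Q = 2 - 2 = 0$)
$o{\left(S \right)} = -3$ ($o{\left(S \right)} = 6 \cdot 0 - 3 = 0 - 3 = -3$)
$W = -3$ ($W = 0 - 3 = -3$)
$j{\left(v \right)} = -3$
$j{\left(-33 \right)} - \left(0 P + 15\right) = -3 - \left(0 \left(-100\right) + 15\right) = -3 - \left(0 + 15\right) = -3 - 15 = -18$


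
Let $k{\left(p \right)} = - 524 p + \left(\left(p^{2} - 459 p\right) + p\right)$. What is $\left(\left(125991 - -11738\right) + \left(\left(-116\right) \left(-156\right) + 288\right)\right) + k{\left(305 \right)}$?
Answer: $-50372$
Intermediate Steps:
$k{\left(p \right)} = p^{2} - 982 p$ ($k{\left(p \right)} = - 524 p + \left(p^{2} - 458 p\right) = p^{2} - 982 p$)
$\left(\left(125991 - -11738\right) + \left(\left(-116\right) \left(-156\right) + 288\right)\right) + k{\left(305 \right)} = \left(\left(125991 - -11738\right) + \left(\left(-116\right) \left(-156\right) + 288\right)\right) + 305 \left(-982 + 305\right) = \left(\left(125991 + 11738\right) + \left(18096 + 288\right)\right) + 305 \left(-677\right) = \left(137729 + 18384\right) - 206485 = 156113 - 206485 = -50372$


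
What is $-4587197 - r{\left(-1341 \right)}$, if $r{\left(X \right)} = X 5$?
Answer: $-4580492$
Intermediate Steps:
$r{\left(X \right)} = 5 X$
$-4587197 - r{\left(-1341 \right)} = -4587197 - 5 \left(-1341\right) = -4587197 - -6705 = -4587197 + 6705 = -4580492$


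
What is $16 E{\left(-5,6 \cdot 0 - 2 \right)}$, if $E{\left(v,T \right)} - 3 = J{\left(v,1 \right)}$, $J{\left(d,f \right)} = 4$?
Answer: $112$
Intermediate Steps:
$E{\left(v,T \right)} = 7$ ($E{\left(v,T \right)} = 3 + 4 = 7$)
$16 E{\left(-5,6 \cdot 0 - 2 \right)} = 16 \cdot 7 = 112$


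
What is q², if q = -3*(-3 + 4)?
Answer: 9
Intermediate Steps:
q = -3 (q = -3*1 = -3)
q² = (-3)² = 9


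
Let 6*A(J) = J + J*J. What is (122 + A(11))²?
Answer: 20736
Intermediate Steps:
A(J) = J/6 + J²/6 (A(J) = (J + J*J)/6 = (J + J²)/6 = J/6 + J²/6)
(122 + A(11))² = (122 + (⅙)*11*(1 + 11))² = (122 + (⅙)*11*12)² = (122 + 22)² = 144² = 20736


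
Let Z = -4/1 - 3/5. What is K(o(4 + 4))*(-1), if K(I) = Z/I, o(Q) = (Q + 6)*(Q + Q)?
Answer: 23/1120 ≈ 0.020536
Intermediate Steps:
o(Q) = 2*Q*(6 + Q) (o(Q) = (6 + Q)*(2*Q) = 2*Q*(6 + Q))
Z = -23/5 (Z = -4*1 - 3*1/5 = -4 - 3/5 = -23/5 ≈ -4.6000)
K(I) = -23/(5*I)
K(o(4 + 4))*(-1) = -23*1/(2*(4 + 4)*(6 + (4 + 4)))/5*(-1) = -23*1/(16*(6 + 8))/5*(-1) = -23/(5*(2*8*14))*(-1) = -23/5/224*(-1) = -23/5*1/224*(-1) = -23/1120*(-1) = 23/1120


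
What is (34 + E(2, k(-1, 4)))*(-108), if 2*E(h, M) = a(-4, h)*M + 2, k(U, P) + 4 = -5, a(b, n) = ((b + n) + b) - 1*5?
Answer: -9126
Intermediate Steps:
a(b, n) = -5 + n + 2*b (a(b, n) = (n + 2*b) - 5 = -5 + n + 2*b)
k(U, P) = -9 (k(U, P) = -4 - 5 = -9)
E(h, M) = 1 + M*(-13 + h)/2 (E(h, M) = ((-5 + h + 2*(-4))*M + 2)/2 = ((-5 + h - 8)*M + 2)/2 = ((-13 + h)*M + 2)/2 = (M*(-13 + h) + 2)/2 = (2 + M*(-13 + h))/2 = 1 + M*(-13 + h)/2)
(34 + E(2, k(-1, 4)))*(-108) = (34 + (1 + (½)*(-9)*(-13 + 2)))*(-108) = (34 + (1 + (½)*(-9)*(-11)))*(-108) = (34 + (1 + 99/2))*(-108) = (34 + 101/2)*(-108) = (169/2)*(-108) = -9126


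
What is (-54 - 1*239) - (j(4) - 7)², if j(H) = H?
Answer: -302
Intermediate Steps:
(-54 - 1*239) - (j(4) - 7)² = (-54 - 1*239) - (4 - 7)² = (-54 - 239) - 1*(-3)² = -293 - 1*9 = -293 - 9 = -302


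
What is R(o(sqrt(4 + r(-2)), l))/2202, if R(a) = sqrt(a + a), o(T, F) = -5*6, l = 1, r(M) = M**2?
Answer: I*sqrt(15)/1101 ≈ 0.0035177*I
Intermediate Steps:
o(T, F) = -30
R(a) = sqrt(2)*sqrt(a) (R(a) = sqrt(2*a) = sqrt(2)*sqrt(a))
R(o(sqrt(4 + r(-2)), l))/2202 = (sqrt(2)*sqrt(-30))/2202 = (sqrt(2)*(I*sqrt(30)))*(1/2202) = (2*I*sqrt(15))*(1/2202) = I*sqrt(15)/1101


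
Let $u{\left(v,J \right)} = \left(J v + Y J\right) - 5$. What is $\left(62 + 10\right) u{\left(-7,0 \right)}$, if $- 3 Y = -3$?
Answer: $-360$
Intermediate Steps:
$Y = 1$ ($Y = \left(- \frac{1}{3}\right) \left(-3\right) = 1$)
$u{\left(v,J \right)} = -5 + J + J v$ ($u{\left(v,J \right)} = \left(J v + 1 J\right) - 5 = \left(J v + J\right) - 5 = \left(J + J v\right) - 5 = -5 + J + J v$)
$\left(62 + 10\right) u{\left(-7,0 \right)} = \left(62 + 10\right) \left(-5 + 0 + 0 \left(-7\right)\right) = 72 \left(-5 + 0 + 0\right) = 72 \left(-5\right) = -360$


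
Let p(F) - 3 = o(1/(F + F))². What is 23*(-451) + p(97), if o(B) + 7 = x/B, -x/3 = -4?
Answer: 5376671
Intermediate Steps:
x = 12 (x = -3*(-4) = 12)
o(B) = -7 + 12/B
p(F) = 3 + (-7 + 24*F)² (p(F) = 3 + (-7 + 12/(1/(F + F)))² = 3 + (-7 + 12/(1/(2*F)))² = 3 + (-7 + 12/((1/(2*F))))² = 3 + (-7 + 12*(2*F))² = 3 + (-7 + 24*F)²)
23*(-451) + p(97) = 23*(-451) + (3 + (7 - 24*97)²) = -10373 + (3 + (7 - 2328)²) = -10373 + (3 + (-2321)²) = -10373 + (3 + 5387041) = -10373 + 5387044 = 5376671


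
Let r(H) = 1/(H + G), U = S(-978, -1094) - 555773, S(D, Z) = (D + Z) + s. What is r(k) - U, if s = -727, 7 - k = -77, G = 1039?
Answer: 627276357/1123 ≈ 5.5857e+5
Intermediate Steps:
k = 84 (k = 7 - 1*(-77) = 7 + 77 = 84)
S(D, Z) = -727 + D + Z (S(D, Z) = (D + Z) - 727 = -727 + D + Z)
U = -558572 (U = (-727 - 978 - 1094) - 555773 = -2799 - 555773 = -558572)
r(H) = 1/(1039 + H) (r(H) = 1/(H + 1039) = 1/(1039 + H))
r(k) - U = 1/(1039 + 84) - 1*(-558572) = 1/1123 + 558572 = 627276357/1123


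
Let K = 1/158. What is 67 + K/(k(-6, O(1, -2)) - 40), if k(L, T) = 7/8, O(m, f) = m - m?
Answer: 1656705/24727 ≈ 67.000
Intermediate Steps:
O(m, f) = 0
k(L, T) = 7/8 (k(L, T) = 7*(⅛) = 7/8)
K = 1/158 ≈ 0.0063291
67 + K/(k(-6, O(1, -2)) - 40) = 67 + 1/(158*(7/8 - 40)) = 67 + 1/(158*(-313/8)) = 67 + (1/158)*(-8/313) = 67 - 4/24727 = 1656705/24727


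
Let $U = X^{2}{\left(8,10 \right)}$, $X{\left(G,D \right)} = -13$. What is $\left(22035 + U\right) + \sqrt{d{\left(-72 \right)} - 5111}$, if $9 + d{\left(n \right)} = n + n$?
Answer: $22204 + 4 i \sqrt{329} \approx 22204.0 + 72.553 i$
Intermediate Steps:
$d{\left(n \right)} = -9 + 2 n$ ($d{\left(n \right)} = -9 + \left(n + n\right) = -9 + 2 n$)
$U = 169$ ($U = \left(-13\right)^{2} = 169$)
$\left(22035 + U\right) + \sqrt{d{\left(-72 \right)} - 5111} = \left(22035 + 169\right) + \sqrt{\left(-9 + 2 \left(-72\right)\right) - 5111} = 22204 + \sqrt{\left(-9 - 144\right) - 5111} = 22204 + \sqrt{-153 - 5111} = 22204 + \sqrt{-5264} = 22204 + 4 i \sqrt{329}$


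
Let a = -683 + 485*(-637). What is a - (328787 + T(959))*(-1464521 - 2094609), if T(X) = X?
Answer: 1173608571352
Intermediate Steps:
a = -309628 (a = -683 - 308945 = -309628)
a - (328787 + T(959))*(-1464521 - 2094609) = -309628 - (328787 + 959)*(-1464521 - 2094609) = -309628 - 329746*(-3559130) = -309628 - 1*(-1173608880980) = -309628 + 1173608880980 = 1173608571352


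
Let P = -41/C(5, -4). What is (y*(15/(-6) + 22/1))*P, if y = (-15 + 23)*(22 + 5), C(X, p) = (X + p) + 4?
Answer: -172692/5 ≈ -34538.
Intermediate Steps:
C(X, p) = 4 + X + p
y = 216 (y = 8*27 = 216)
P = -41/5 (P = -41/(4 + 5 - 4) = -41/5 ≈ -8.2000)
(y*(15/(-6) + 22/1))*P = (216*(15/(-6) + 22/1))*(-41/5) = (216*(15*(-1/6) + 22*1))*(-41/5) = (216*(-5/2 + 22))*(-41/5) = (216*(39/2))*(-41/5) = 4212*(-41/5) = -172692/5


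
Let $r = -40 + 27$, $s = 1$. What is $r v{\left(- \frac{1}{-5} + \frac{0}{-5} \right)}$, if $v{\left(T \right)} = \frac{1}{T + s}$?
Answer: $- \frac{65}{6} \approx -10.833$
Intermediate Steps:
$r = -13$
$v{\left(T \right)} = \frac{1}{1 + T}$ ($v{\left(T \right)} = \frac{1}{T + 1} = \frac{1}{1 + T}$)
$r v{\left(- \frac{1}{-5} + \frac{0}{-5} \right)} = - \frac{13}{1 + \left(- \frac{1}{-5} + \frac{0}{-5}\right)} = - \frac{13}{1 + \left(\left(-1\right) \left(- \frac{1}{5}\right) + 0 \left(- \frac{1}{5}\right)\right)} = - \frac{13}{1 + \left(\frac{1}{5} + 0\right)} = - \frac{13}{1 + \frac{1}{5}} = - \frac{13}{\frac{6}{5}} = \left(-13\right) \frac{5}{6} = - \frac{65}{6}$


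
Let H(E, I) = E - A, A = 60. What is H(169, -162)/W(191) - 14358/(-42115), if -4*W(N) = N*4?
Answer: -1848157/8043965 ≈ -0.22976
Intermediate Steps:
W(N) = -N (W(N) = -N*4/4 = -N)
H(E, I) = -60 + E (H(E, I) = E - 1*60 = E - 60 = -60 + E)
H(169, -162)/W(191) - 14358/(-42115) = (-60 + 169)/((-1*191)) - 14358/(-42115) = 109/(-191) - 14358*(-1/42115) = 109*(-1/191) + 14358/42115 = -109/191 + 14358/42115 = -1848157/8043965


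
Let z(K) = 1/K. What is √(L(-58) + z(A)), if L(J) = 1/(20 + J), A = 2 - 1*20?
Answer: I*√266/57 ≈ 0.28613*I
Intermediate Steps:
A = -18 (A = 2 - 20 = -18)
√(L(-58) + z(A)) = √(1/(20 - 58) + 1/(-18)) = √(1/(-38) - 1/18) = √(-1/38 - 1/18) = √(-14/171) = I*√266/57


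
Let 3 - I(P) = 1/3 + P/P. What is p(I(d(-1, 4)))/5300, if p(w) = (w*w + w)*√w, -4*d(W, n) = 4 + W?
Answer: 2*√15/7155 ≈ 0.0010826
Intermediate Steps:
d(W, n) = -1 - W/4 (d(W, n) = -(4 + W)/4 = -1 - W/4)
I(P) = 5/3 (I(P) = 3 - (1/3 + P/P) = 3 - (1*(⅓) + 1) = 3 - (⅓ + 1) = 3 - 1*4/3 = 3 - 4/3 = 5/3)
p(w) = √w*(w + w²) (p(w) = (w² + w)*√w = (w + w²)*√w = √w*(w + w²))
p(I(d(-1, 4)))/5300 = ((5/3)^(3/2)*(1 + 5/3))/5300 = ((5*√15/9)*(8/3))*(1/5300) = (40*√15/27)*(1/5300) = 2*√15/7155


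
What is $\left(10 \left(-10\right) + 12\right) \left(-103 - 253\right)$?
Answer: $31328$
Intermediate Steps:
$\left(10 \left(-10\right) + 12\right) \left(-103 - 253\right) = \left(-100 + 12\right) \left(-356\right) = \left(-88\right) \left(-356\right) = 31328$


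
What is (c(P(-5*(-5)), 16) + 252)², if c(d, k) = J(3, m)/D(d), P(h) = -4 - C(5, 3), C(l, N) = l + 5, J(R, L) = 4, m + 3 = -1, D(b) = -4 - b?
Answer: 1592644/25 ≈ 63706.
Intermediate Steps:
m = -4 (m = -3 - 1 = -4)
C(l, N) = 5 + l
P(h) = -14 (P(h) = -4 - (5 + 5) = -4 - 1*10 = -4 - 10 = -14)
c(d, k) = 4/(-4 - d)
(c(P(-5*(-5)), 16) + 252)² = (-4/(4 - 14) + 252)² = (-4/(-10) + 252)² = (-4*(-⅒) + 252)² = (⅖ + 252)² = (1262/5)² = 1592644/25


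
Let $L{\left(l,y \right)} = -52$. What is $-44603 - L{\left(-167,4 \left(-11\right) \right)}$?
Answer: $-44551$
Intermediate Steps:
$-44603 - L{\left(-167,4 \left(-11\right) \right)} = -44603 - -52 = -44603 + 52 = -44551$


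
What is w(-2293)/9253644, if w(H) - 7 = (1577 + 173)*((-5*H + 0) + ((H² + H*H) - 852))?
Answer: 18421044257/9253644 ≈ 1990.7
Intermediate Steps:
w(H) = -1490993 - 8750*H + 3500*H² (w(H) = 7 + (1577 + 173)*((-5*H + 0) + ((H² + H*H) - 852)) = 7 + 1750*(-5*H + ((H² + H²) - 852)) = 7 + 1750*(-5*H + (2*H² - 852)) = 7 + 1750*(-5*H + (-852 + 2*H²)) = 7 + 1750*(-852 - 5*H + 2*H²) = 7 + (-1491000 - 8750*H + 3500*H²) = -1490993 - 8750*H + 3500*H²)
w(-2293)/9253644 = (-1490993 - 8750*(-2293) + 3500*(-2293)²)/9253644 = (-1490993 + 20063750 + 3500*5257849)*(1/9253644) = (-1490993 + 20063750 + 18402471500)*(1/9253644) = 18421044257*(1/9253644) = 18421044257/9253644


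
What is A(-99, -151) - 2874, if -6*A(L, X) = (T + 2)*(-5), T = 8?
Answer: -8597/3 ≈ -2865.7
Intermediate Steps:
A(L, X) = 25/3 (A(L, X) = -(8 + 2)*(-5)/6 = -5*(-5)/3 = -⅙*(-50) = 25/3)
A(-99, -151) - 2874 = 25/3 - 2874 = -8597/3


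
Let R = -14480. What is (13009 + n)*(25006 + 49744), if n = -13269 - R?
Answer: 1062945000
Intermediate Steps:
n = 1211 (n = -13269 - 1*(-14480) = -13269 + 14480 = 1211)
(13009 + n)*(25006 + 49744) = (13009 + 1211)*(25006 + 49744) = 14220*74750 = 1062945000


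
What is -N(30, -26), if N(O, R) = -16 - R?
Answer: -10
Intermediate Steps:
-N(30, -26) = -(-16 - 1*(-26)) = -(-16 + 26) = -1*10 = -10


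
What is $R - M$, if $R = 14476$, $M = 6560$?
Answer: $7916$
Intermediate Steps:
$R - M = 14476 - 6560 = 7916$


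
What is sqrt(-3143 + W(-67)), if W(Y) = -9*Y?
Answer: 2*I*sqrt(635) ≈ 50.398*I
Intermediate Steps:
sqrt(-3143 + W(-67)) = sqrt(-3143 - 9*(-67)) = sqrt(-3143 + 603) = sqrt(-2540) = 2*I*sqrt(635)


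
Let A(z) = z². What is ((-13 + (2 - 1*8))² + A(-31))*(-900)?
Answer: -1189800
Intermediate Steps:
((-13 + (2 - 1*8))² + A(-31))*(-900) = ((-13 + (2 - 1*8))² + (-31)²)*(-900) = ((-13 + (2 - 8))² + 961)*(-900) = ((-13 - 6)² + 961)*(-900) = ((-19)² + 961)*(-900) = (361 + 961)*(-900) = 1322*(-900) = -1189800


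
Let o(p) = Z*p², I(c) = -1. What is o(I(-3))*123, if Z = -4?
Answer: -492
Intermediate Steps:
o(p) = -4*p²
o(I(-3))*123 = -4*(-1)²*123 = -4*1*123 = -4*123 = -492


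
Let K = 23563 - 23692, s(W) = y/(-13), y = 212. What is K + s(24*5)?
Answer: -1889/13 ≈ -145.31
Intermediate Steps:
s(W) = -212/13 (s(W) = 212/(-13) = 212*(-1/13) = -212/13)
K = -129
K + s(24*5) = -129 - 212/13 = -1889/13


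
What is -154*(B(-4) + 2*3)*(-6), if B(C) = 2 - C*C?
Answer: -7392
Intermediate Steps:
B(C) = 2 - C**2
-154*(B(-4) + 2*3)*(-6) = -154*((2 - 1*(-4)**2) + 2*3)*(-6) = -154*((2 - 1*16) + 6)*(-6) = -154*((2 - 16) + 6)*(-6) = -154*(-14 + 6)*(-6) = -(-1232)*(-6) = -154*48 = -7392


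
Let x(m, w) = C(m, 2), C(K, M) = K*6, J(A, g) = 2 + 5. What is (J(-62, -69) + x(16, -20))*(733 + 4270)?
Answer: 515309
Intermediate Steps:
J(A, g) = 7
C(K, M) = 6*K
x(m, w) = 6*m
(J(-62, -69) + x(16, -20))*(733 + 4270) = (7 + 6*16)*(733 + 4270) = (7 + 96)*5003 = 103*5003 = 515309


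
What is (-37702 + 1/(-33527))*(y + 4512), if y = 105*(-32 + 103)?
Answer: -15126706306485/33527 ≈ -4.5118e+8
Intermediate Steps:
y = 7455 (y = 105*71 = 7455)
(-37702 + 1/(-33527))*(y + 4512) = (-37702 + 1/(-33527))*(7455 + 4512) = (-37702 - 1/33527)*11967 = -1264034955/33527*11967 = -15126706306485/33527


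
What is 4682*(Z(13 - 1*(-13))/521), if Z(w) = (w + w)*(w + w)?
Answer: 12660128/521 ≈ 24300.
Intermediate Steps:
Z(w) = 4*w**2 (Z(w) = (2*w)*(2*w) = 4*w**2)
4682*(Z(13 - 1*(-13))/521) = 4682*((4*(13 - 1*(-13))**2)/521) = 4682*((4*(13 + 13)**2)*(1/521)) = 4682*((4*26**2)*(1/521)) = 4682*((4*676)*(1/521)) = 4682*(2704*(1/521)) = 4682*(2704/521) = 12660128/521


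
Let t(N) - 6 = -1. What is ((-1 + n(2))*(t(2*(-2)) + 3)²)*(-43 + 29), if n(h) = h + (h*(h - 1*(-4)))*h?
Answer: -22400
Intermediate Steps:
t(N) = 5 (t(N) = 6 - 1 = 5)
n(h) = h + h²*(4 + h) (n(h) = h + (h*(h + 4))*h = h + (h*(4 + h))*h = h + h²*(4 + h))
((-1 + n(2))*(t(2*(-2)) + 3)²)*(-43 + 29) = ((-1 + 2*(1 + 2² + 4*2))*(5 + 3)²)*(-43 + 29) = ((-1 + 2*(1 + 4 + 8))*8²)*(-14) = ((-1 + 2*13)*64)*(-14) = ((-1 + 26)*64)*(-14) = (25*64)*(-14) = 1600*(-14) = -22400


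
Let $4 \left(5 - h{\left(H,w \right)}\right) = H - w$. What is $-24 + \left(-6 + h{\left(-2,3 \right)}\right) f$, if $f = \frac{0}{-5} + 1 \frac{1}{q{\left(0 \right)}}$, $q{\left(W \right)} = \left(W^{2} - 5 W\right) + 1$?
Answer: $- \frac{95}{4} \approx -23.75$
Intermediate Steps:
$q{\left(W \right)} = 1 + W^{2} - 5 W$
$h{\left(H,w \right)} = 5 - \frac{H}{4} + \frac{w}{4}$ ($h{\left(H,w \right)} = 5 - \frac{H - w}{4} = 5 - \left(- \frac{w}{4} + \frac{H}{4}\right) = 5 - \frac{H}{4} + \frac{w}{4}$)
$f = 1$ ($f = \frac{0}{-5} + 1 \frac{1}{1 + 0^{2} - 0} = 0 \left(- \frac{1}{5}\right) + 1 \frac{1}{1 + 0 + 0} = 0 + 1 \cdot 1^{-1} = 0 + 1 \cdot 1 = 0 + 1 = 1$)
$-24 + \left(-6 + h{\left(-2,3 \right)}\right) f = -24 + \left(-6 + \left(5 - - \frac{1}{2} + \frac{1}{4} \cdot 3\right)\right) 1 = -24 + \left(-6 + \left(5 + \frac{1}{2} + \frac{3}{4}\right)\right) 1 = -24 + \left(-6 + \frac{25}{4}\right) 1 = -24 + \frac{1}{4} \cdot 1 = -24 + \frac{1}{4} = - \frac{95}{4}$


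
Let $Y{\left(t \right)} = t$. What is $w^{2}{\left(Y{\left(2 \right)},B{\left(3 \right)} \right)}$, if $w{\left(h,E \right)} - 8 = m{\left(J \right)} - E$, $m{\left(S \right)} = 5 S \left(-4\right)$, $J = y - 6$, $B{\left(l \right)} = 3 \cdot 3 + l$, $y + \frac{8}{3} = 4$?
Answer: $\frac{71824}{9} \approx 7980.4$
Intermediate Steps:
$y = \frac{4}{3}$ ($y = - \frac{8}{3} + 4 = \frac{4}{3} \approx 1.3333$)
$B{\left(l \right)} = 9 + l$
$J = - \frac{14}{3}$ ($J = \frac{4}{3} - 6 = - \frac{14}{3} \approx -4.6667$)
$m{\left(S \right)} = - 20 S$
$w{\left(h,E \right)} = \frac{304}{3} - E$ ($w{\left(h,E \right)} = 8 - \left(- \frac{280}{3} + E\right) = \frac{304}{3} - E$)
$w^{2}{\left(Y{\left(2 \right)},B{\left(3 \right)} \right)} = \left(\frac{304}{3} - \left(9 + 3\right)\right)^{2} = \left(\frac{304}{3} - 12\right)^{2} = \left(\frac{268}{3}\right)^{2} = \frac{71824}{9}$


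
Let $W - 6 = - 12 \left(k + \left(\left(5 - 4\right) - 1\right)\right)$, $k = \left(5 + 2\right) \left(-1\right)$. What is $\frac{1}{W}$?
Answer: $\frac{1}{90} \approx 0.011111$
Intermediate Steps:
$k = -7$ ($k = 7 \left(-1\right) = -7$)
$W = 90$ ($W = 6 - 12 \left(-7 + \left(\left(5 - 4\right) - 1\right)\right) = 6 - 12 \left(-7 + \left(1 - 1\right)\right) = 6 - 12 \left(-7 + 0\right) = 6 - -84 = 6 + 84 = 90$)
$\frac{1}{W} = \frac{1}{90}$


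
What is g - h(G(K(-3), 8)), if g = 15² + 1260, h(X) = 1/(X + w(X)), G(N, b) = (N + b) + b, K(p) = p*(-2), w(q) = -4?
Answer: 26729/18 ≈ 1484.9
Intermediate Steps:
K(p) = -2*p
G(N, b) = N + 2*b
h(X) = 1/(-4 + X) (h(X) = 1/(X - 4) = 1/(-4 + X))
g = 1485 (g = 225 + 1260 = 1485)
g - h(G(K(-3), 8)) = 1485 - 1/(-4 + (-2*(-3) + 2*8)) = 1485 - 1/(-4 + (6 + 16)) = 1485 - 1/(-4 + 22) = 1485 - 1/18 = 26729/18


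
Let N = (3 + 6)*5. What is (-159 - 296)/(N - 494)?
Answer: 455/449 ≈ 1.0134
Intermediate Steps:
N = 45 (N = 9*5 = 45)
(-159 - 296)/(N - 494) = (-159 - 296)/(45 - 494) = -455/(-449) = -455*(-1/449) = 455/449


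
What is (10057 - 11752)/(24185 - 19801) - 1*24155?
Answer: -105897215/4384 ≈ -24155.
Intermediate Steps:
(10057 - 11752)/(24185 - 19801) - 1*24155 = -1695/4384 - 24155 = -105897215/4384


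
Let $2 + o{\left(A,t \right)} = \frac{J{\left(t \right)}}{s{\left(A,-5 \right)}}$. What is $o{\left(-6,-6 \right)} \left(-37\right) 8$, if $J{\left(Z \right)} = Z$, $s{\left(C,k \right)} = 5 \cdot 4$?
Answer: $\frac{3404}{5} \approx 680.8$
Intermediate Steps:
$s{\left(C,k \right)} = 20$
$o{\left(A,t \right)} = -2 + \frac{t}{20}$
$o{\left(-6,-6 \right)} \left(-37\right) 8 = \left(-2 + \frac{1}{20} \left(-6\right)\right) \left(-37\right) 8 = \left(-2 - \frac{3}{10}\right) \left(-37\right) 8 = \left(- \frac{23}{10}\right) \left(-37\right) 8 = \frac{851}{10} \cdot 8 = \frac{3404}{5}$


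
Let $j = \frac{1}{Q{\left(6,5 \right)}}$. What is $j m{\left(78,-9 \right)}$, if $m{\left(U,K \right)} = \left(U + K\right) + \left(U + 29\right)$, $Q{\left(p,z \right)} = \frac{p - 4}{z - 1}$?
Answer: $352$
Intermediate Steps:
$Q{\left(p,z \right)} = \frac{-4 + p}{-1 + z}$
$m{\left(U,K \right)} = 29 + K + 2 U$ ($m{\left(U,K \right)} = \left(K + U\right) + \left(29 + U\right) = 29 + K + 2 U$)
$j = 2$ ($j = \frac{1}{\frac{1}{-1 + 5} \left(-4 + 6\right)} = \frac{1}{\frac{1}{4} \cdot 2} = \frac{1}{\frac{1}{2}} = 2$)
$j m{\left(78,-9 \right)} = 2 \left(29 - 9 + 2 \cdot 78\right) = 2 \left(29 - 9 + 156\right) = 2 \cdot 176 = 352$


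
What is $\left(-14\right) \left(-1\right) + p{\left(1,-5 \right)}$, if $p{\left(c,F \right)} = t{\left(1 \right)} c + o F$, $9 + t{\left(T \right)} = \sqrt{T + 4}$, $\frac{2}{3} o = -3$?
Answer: $\frac{55}{2} + \sqrt{5} \approx 29.736$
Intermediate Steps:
$o = - \frac{9}{2}$ ($o = \frac{3}{2} \left(-3\right) = - \frac{9}{2} \approx -4.5$)
$t{\left(T \right)} = -9 + \sqrt{4 + T}$ ($t{\left(T \right)} = -9 + \sqrt{T + 4} = -9 + \sqrt{4 + T}$)
$p{\left(c,F \right)} = - \frac{9 F}{2} + c \left(-9 + \sqrt{5}\right)$ ($p{\left(c,F \right)} = \left(-9 + \sqrt{4 + 1}\right) c - \frac{9 F}{2} = \left(-9 + \sqrt{5}\right) c - \frac{9 F}{2} = c \left(-9 + \sqrt{5}\right) - \frac{9 F}{2} = - \frac{9 F}{2} + c \left(-9 + \sqrt{5}\right)$)
$\left(-14\right) \left(-1\right) + p{\left(1,-5 \right)} = \left(-14\right) \left(-1\right) - \left(- \frac{27}{2} - \sqrt{5}\right) = 14 + \left(-9 + \frac{45}{2} + \sqrt{5}\right) = 14 + \left(\frac{27}{2} + \sqrt{5}\right) = \frac{55}{2} + \sqrt{5}$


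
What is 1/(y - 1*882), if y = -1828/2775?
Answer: -2775/2449378 ≈ -0.0011329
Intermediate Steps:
y = -1828/2775 (y = -1828*1/2775 = -1828/2775 ≈ -0.65874)
1/(y - 1*882) = 1/(-1828/2775 - 1*882) = 1/(-1828/2775 - 882) = 1/(-2449378/2775) = -2775/2449378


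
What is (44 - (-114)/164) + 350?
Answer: 32365/82 ≈ 394.70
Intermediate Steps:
(44 - (-114)/164) + 350 = (44 - 1*(-57/82)) + 350 = (44 + 57/82) + 350 = 3665/82 + 350 = 32365/82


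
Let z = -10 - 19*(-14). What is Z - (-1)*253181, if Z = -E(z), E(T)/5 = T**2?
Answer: -74499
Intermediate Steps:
z = 256 (z = -10 + 266 = 256)
E(T) = 5*T**2
Z = -327680 (Z = -5*256**2 = -5*65536 = -1*327680 = -327680)
Z - (-1)*253181 = -327680 - (-1)*253181 = -327680 - 1*(-253181) = -327680 + 253181 = -74499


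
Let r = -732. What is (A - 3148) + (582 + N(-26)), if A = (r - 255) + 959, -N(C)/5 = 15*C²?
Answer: -53294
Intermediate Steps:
N(C) = -75*C²
A = -28 (A = (-732 - 255) + 959 = -987 + 959 = -28)
(A - 3148) + (582 + N(-26)) = (-28 - 3148) + (582 - 75*(-26)²) = -3176 + (582 - 75*676) = -3176 + (582 - 50700) = -3176 - 50118 = -53294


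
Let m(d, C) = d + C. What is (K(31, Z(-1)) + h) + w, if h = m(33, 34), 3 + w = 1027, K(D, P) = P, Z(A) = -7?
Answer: 1084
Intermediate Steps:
m(d, C) = C + d
w = 1024 (w = -3 + 1027 = 1024)
h = 67 (h = 34 + 33 = 67)
(K(31, Z(-1)) + h) + w = (-7 + 67) + 1024 = 60 + 1024 = 1084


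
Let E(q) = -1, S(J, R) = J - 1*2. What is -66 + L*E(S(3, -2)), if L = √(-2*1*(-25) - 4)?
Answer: -66 - √46 ≈ -72.782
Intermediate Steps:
S(J, R) = -2 + J (S(J, R) = J - 2 = -2 + J)
L = √46 (L = √(-2*(-25) - 4) = √(50 - 4) = √46 ≈ 6.7823)
-66 + L*E(S(3, -2)) = -66 + √46*(-1) = -66 - √46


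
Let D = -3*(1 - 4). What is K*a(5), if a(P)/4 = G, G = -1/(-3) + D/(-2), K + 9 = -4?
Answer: 650/3 ≈ 216.67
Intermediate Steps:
K = -13 (K = -9 - 4 = -13)
D = 9 (D = -3*(-3) = 9)
G = -25/6 (G = -1/(-3) + 9/(-2) = -1*(-⅓) + 9*(-½) = ⅓ - 9/2 = -25/6 ≈ -4.1667)
a(P) = -50/3 (a(P) = 4*(-25/6) = -50/3)
K*a(5) = -13*(-50/3) = 650/3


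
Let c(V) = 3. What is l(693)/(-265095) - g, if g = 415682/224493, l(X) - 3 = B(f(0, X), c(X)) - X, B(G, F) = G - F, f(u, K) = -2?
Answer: -7335946477/3967464789 ≈ -1.8490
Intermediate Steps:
l(X) = -2 - X (l(X) = 3 + ((-2 - 1*3) - X) = 3 + ((-2 - 3) - X) = 3 + (-5 - X) = -2 - X)
g = 415682/224493 (g = 415682*(1/224493) = 415682/224493 ≈ 1.8516)
l(693)/(-265095) - g = (-2 - 1*693)/(-265095) - 1*415682/224493 = (-2 - 693)*(-1/265095) - 415682/224493 = -695*(-1/265095) - 415682/224493 = 139/53019 - 415682/224493 = -7335946477/3967464789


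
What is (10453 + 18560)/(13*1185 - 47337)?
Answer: -9671/10644 ≈ -0.90859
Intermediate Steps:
(10453 + 18560)/(13*1185 - 47337) = 29013/(15405 - 47337) = 29013/(-31932) = 29013*(-1/31932) = -9671/10644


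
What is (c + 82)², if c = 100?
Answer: 33124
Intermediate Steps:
(c + 82)² = (100 + 82)² = 182² = 33124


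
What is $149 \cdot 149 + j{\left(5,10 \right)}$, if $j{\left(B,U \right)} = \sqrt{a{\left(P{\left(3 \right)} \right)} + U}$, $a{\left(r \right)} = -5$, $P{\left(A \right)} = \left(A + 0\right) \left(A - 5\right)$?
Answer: $22201 + \sqrt{5} \approx 22203.0$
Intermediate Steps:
$P{\left(A \right)} = A \left(-5 + A\right)$
$j{\left(B,U \right)} = \sqrt{-5 + U}$
$149 \cdot 149 + j{\left(5,10 \right)} = 149 \cdot 149 + \sqrt{-5 + 10} = 22201 + \sqrt{5}$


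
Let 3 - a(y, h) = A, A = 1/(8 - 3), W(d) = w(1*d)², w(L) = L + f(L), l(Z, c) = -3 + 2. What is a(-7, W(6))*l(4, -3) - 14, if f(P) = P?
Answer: -84/5 ≈ -16.800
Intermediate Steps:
l(Z, c) = -1
w(L) = 2*L (w(L) = L + L = 2*L)
W(d) = 4*d² (W(d) = (2*(1*d))² = (2*d)² = 4*d²)
A = ⅕ (A = 1/5 = ⅕ ≈ 0.20000)
a(y, h) = 14/5 (a(y, h) = 3 - 1*⅕ = 3 - ⅕ = 14/5)
a(-7, W(6))*l(4, -3) - 14 = (14/5)*(-1) - 14 = -14/5 - 14 = -84/5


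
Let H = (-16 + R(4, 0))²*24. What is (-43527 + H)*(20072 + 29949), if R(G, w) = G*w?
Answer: -1869935043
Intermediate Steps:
H = 6144 (H = (-16 + 4*0)²*24 = (-16 + 0)²*24 = (-16)²*24 = 256*24 = 6144)
(-43527 + H)*(20072 + 29949) = (-43527 + 6144)*(20072 + 29949) = -37383*50021 = -1869935043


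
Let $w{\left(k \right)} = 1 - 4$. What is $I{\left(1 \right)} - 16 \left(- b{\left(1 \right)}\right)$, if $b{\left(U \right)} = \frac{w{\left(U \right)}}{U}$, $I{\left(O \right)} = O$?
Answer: $-47$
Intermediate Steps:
$w{\left(k \right)} = -3$ ($w{\left(k \right)} = 1 - 4 = -3$)
$b{\left(U \right)} = - \frac{3}{U}$
$I{\left(1 \right)} - 16 \left(- b{\left(1 \right)}\right) = 1 - 16 \left(- \frac{-3}{1}\right) = 1 - 16 \left(- \left(-3\right) 1\right) = 1 - 16 \left(\left(-1\right) \left(-3\right)\right) = 1 - 48 = -47$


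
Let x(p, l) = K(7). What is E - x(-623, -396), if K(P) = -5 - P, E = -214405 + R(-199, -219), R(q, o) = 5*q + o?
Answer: -215607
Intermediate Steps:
R(q, o) = o + 5*q
E = -215619 (E = -214405 + (-219 + 5*(-199)) = -214405 + (-219 - 995) = -214405 - 1214 = -215619)
x(p, l) = -12 (x(p, l) = -5 - 1*7 = -5 - 7 = -12)
E - x(-623, -396) = -215619 - 1*(-12) = -215619 + 12 = -215607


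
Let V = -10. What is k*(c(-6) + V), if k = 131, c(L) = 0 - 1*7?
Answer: -2227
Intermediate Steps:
c(L) = -7 (c(L) = 0 - 7 = -7)
k*(c(-6) + V) = 131*(-7 - 10) = 131*(-17) = -2227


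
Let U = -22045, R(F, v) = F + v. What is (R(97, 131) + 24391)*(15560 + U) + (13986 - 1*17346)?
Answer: -159657575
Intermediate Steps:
(R(97, 131) + 24391)*(15560 + U) + (13986 - 1*17346) = ((97 + 131) + 24391)*(15560 - 22045) + (13986 - 1*17346) = (228 + 24391)*(-6485) + (13986 - 17346) = 24619*(-6485) - 3360 = -159654215 - 3360 = -159657575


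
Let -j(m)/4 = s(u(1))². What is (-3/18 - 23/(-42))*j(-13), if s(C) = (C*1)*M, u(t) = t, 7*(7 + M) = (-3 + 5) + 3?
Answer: -61952/1029 ≈ -60.206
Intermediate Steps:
M = -44/7 (M = -7 + ((-3 + 5) + 3)/7 = -7 + (2 + 3)/7 = -7 + (⅐)*5 = -7 + 5/7 = -44/7 ≈ -6.2857)
s(C) = -44*C/7 (s(C) = (C*1)*(-44/7) = C*(-44/7) = -44*C/7)
j(m) = -7744/49 (j(m) = -4*(-44/7*1)² = -4*(-44/7)² = -4*1936/49 = -7744/49)
(-3/18 - 23/(-42))*j(-13) = (-3/18 - 23/(-42))*(-7744/49) = (-3*1/18 - 23*(-1/42))*(-7744/49) = (-⅙ + 23/42)*(-7744/49) = (8/21)*(-7744/49) = -61952/1029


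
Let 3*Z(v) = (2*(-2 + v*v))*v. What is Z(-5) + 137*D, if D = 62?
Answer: 25252/3 ≈ 8417.3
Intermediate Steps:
Z(v) = v*(-4 + 2*v²)/3 (Z(v) = ((2*(-2 + v*v))*v)/3 = ((2*(-2 + v²))*v)/3 = ((-4 + 2*v²)*v)/3 = (v*(-4 + 2*v²))/3 = v*(-4 + 2*v²)/3)
Z(-5) + 137*D = (⅔)*(-5)*(-2 + (-5)²) + 137*62 = (⅔)*(-5)*(-2 + 25) + 8494 = (⅔)*(-5)*23 + 8494 = -230/3 + 8494 = 25252/3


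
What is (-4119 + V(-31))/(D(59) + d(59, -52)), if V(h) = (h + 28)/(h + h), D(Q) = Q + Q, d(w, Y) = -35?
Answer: -255375/5146 ≈ -49.626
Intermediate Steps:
D(Q) = 2*Q
V(h) = (28 + h)/(2*h) (V(h) = (28 + h)/((2*h)) = (28 + h)*(1/(2*h)) = (28 + h)/(2*h))
(-4119 + V(-31))/(D(59) + d(59, -52)) = (-4119 + (½)*(28 - 31)/(-31))/(2*59 - 35) = (-4119 + (½)*(-1/31)*(-3))/(118 - 35) = (-4119 + 3/62)/83 = -255375/62*1/83 = -255375/5146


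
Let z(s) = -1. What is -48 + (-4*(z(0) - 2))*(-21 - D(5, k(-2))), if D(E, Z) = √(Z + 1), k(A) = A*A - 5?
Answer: -300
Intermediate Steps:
k(A) = -5 + A² (k(A) = A² - 5 = -5 + A²)
D(E, Z) = √(1 + Z)
-48 + (-4*(z(0) - 2))*(-21 - D(5, k(-2))) = -48 + (-4*(-1 - 2))*(-21 - √(1 + (-5 + (-2)²))) = -48 + (-4*(-3))*(-21 - √(1 + (-5 + 4))) = -48 + 12*(-21 - √(1 - 1)) = -48 + 12*(-21 - √0) = -48 + 12*(-21 - 1*0) = -48 + 12*(-21 + 0) = -48 + 12*(-21) = -48 - 252 = -300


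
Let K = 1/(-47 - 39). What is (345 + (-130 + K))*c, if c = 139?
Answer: 2569971/86 ≈ 29883.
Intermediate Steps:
K = -1/86 (K = 1/(-86) = -1/86 ≈ -0.011628)
(345 + (-130 + K))*c = (345 + (-130 - 1/86))*139 = (345 - 11181/86)*139 = (18489/86)*139 = 2569971/86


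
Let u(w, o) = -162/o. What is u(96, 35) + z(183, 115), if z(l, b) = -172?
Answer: -6182/35 ≈ -176.63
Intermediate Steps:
u(96, 35) + z(183, 115) = -162/35 - 172 = -6182/35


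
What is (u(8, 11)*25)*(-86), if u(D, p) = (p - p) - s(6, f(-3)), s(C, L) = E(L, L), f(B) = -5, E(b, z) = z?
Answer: -10750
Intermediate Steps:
s(C, L) = L
u(D, p) = 5 (u(D, p) = (p - p) - 1*(-5) = 0 + 5 = 5)
(u(8, 11)*25)*(-86) = (5*25)*(-86) = 125*(-86) = -10750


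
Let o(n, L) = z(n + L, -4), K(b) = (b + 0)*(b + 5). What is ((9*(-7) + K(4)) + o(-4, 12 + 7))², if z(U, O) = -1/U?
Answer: 164836/225 ≈ 732.60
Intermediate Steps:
K(b) = b*(5 + b)
o(n, L) = -1/(L + n) (o(n, L) = -1/(n + L) = -1/(L + n))
((9*(-7) + K(4)) + o(-4, 12 + 7))² = ((9*(-7) + 4*(5 + 4)) - 1/((12 + 7) - 4))² = ((-63 + 4*9) - 1/(19 - 4))² = ((-63 + 36) - 1/15)² = (-27 - 1*1/15)² = (-27 - 1/15)² = (-406/15)² = 164836/225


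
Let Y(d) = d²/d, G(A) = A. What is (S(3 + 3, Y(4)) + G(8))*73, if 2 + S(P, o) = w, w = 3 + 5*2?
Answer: 1387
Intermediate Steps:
Y(d) = d
w = 13 (w = 3 + 10 = 13)
S(P, o) = 11 (S(P, o) = -2 + 13 = 11)
(S(3 + 3, Y(4)) + G(8))*73 = (11 + 8)*73 = 19*73 = 1387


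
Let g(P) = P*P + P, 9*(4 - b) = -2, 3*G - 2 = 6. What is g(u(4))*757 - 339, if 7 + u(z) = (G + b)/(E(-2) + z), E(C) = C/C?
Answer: 39149893/2025 ≈ 19333.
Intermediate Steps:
G = 8/3 (G = 2/3 + (1/3)*6 = 2/3 + 2 = 8/3 ≈ 2.6667)
E(C) = 1
b = 38/9 (b = 4 - 1/9*(-2) = 4 + 2/9 = 38/9 ≈ 4.2222)
u(z) = -7 + 62/(9*(1 + z)) (u(z) = -7 + (8/3 + 38/9)/(1 + z) = -7 + 62/(9*(1 + z)))
g(P) = P + P**2 (g(P) = P**2 + P = P + P**2)
g(u(4))*757 - 339 = (((-1 - 63*4)/(9*(1 + 4)))*(1 + (-1 - 63*4)/(9*(1 + 4))))*757 - 339 = (((1/9)*(-1 - 252)/5)*(1 + (1/9)*(-1 - 252)/5))*757 - 339 = (((1/9)*(1/5)*(-253))*(1 + (1/9)*(1/5)*(-253)))*757 - 339 = -253*(1 - 253/45)/45*757 - 339 = -253/45*(-208/45)*757 - 339 = (52624/2025)*757 - 339 = 39836368/2025 - 339 = 39149893/2025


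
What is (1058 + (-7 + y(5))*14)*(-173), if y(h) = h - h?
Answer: -166080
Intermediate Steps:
y(h) = 0
(1058 + (-7 + y(5))*14)*(-173) = (1058 + (-7 + 0)*14)*(-173) = (1058 - 7*14)*(-173) = (1058 - 98)*(-173) = 960*(-173) = -166080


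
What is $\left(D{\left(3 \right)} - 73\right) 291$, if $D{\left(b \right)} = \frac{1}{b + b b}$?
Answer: $- \frac{84875}{4} \approx -21219.0$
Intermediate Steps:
$D{\left(b \right)} = \frac{1}{b + b^{2}}$
$\left(D{\left(3 \right)} - 73\right) 291 = \left(\frac{1}{3 \left(1 + 3\right)} - 73\right) 291 = \left(\frac{1}{3 \cdot 4} - 73\right) 291 = \left(\frac{1}{3} \cdot \frac{1}{4} - 73\right) 291 = \left(\frac{1}{12} - 73\right) 291 = \left(- \frac{875}{12}\right) 291 = - \frac{84875}{4}$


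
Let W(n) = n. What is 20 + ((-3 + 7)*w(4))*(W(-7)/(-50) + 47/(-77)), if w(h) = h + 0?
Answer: 24012/1925 ≈ 12.474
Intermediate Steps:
w(h) = h
20 + ((-3 + 7)*w(4))*(W(-7)/(-50) + 47/(-77)) = 20 + ((-3 + 7)*4)*(-7/(-50) + 47/(-77)) = 20 + (4*4)*(-7*(-1/50) + 47*(-1/77)) = 20 + 16*(7/50 - 47/77) = 20 + 16*(-1811/3850) = 20 - 14488/1925 = 24012/1925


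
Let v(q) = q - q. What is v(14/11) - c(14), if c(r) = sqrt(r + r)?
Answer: -2*sqrt(7) ≈ -5.2915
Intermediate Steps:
v(q) = 0
c(r) = sqrt(2)*sqrt(r) (c(r) = sqrt(2*r) = sqrt(2)*sqrt(r))
v(14/11) - c(14) = 0 - sqrt(2)*sqrt(14) = 0 - 2*sqrt(7) = -2*sqrt(7)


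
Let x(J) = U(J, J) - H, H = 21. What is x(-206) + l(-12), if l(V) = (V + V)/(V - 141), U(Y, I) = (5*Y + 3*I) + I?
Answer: -95617/51 ≈ -1874.8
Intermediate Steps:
U(Y, I) = 4*I + 5*Y (U(Y, I) = (3*I + 5*Y) + I = 4*I + 5*Y)
l(V) = 2*V/(-141 + V) (l(V) = (2*V)/(-141 + V) = 2*V/(-141 + V))
x(J) = -21 + 9*J (x(J) = (4*J + 5*J) - 1*21 = 9*J - 21 = -21 + 9*J)
x(-206) + l(-12) = (-21 + 9*(-206)) + 2*(-12)/(-141 - 12) = (-21 - 1854) + 2*(-12)/(-153) = -1875 + 2*(-12)*(-1/153) = -1875 + 8/51 = -95617/51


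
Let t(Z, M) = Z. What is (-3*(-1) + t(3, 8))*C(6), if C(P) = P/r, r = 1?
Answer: 36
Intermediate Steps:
C(P) = P (C(P) = P/1 = P*1 = P)
(-3*(-1) + t(3, 8))*C(6) = (-3*(-1) + 3)*6 = (3 + 3)*6 = 6*6 = 36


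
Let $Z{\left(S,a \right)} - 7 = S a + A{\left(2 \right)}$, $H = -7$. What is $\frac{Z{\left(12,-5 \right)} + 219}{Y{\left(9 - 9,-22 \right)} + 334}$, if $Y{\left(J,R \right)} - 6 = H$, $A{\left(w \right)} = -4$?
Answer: $\frac{18}{37} \approx 0.48649$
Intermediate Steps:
$Z{\left(S,a \right)} = 3 + S a$ ($Z{\left(S,a \right)} = 7 + \left(S a - 4\right) = 7 + \left(-4 + S a\right) = 3 + S a$)
$Y{\left(J,R \right)} = -1$ ($Y{\left(J,R \right)} = 6 - 7 = -1$)
$\frac{Z{\left(12,-5 \right)} + 219}{Y{\left(9 - 9,-22 \right)} + 334} = \frac{\left(3 + 12 \left(-5\right)\right) + 219}{-1 + 334} = \frac{\left(3 - 60\right) + 219}{333} = \left(-57 + 219\right) \frac{1}{333} = 162 \cdot \frac{1}{333} = \frac{18}{37}$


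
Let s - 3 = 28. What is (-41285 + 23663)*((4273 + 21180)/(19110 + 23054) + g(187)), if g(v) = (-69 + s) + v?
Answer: -55578809979/21082 ≈ -2.6363e+6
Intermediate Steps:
s = 31 (s = 3 + 28 = 31)
g(v) = -38 + v (g(v) = (-69 + 31) + v = -38 + v)
(-41285 + 23663)*((4273 + 21180)/(19110 + 23054) + g(187)) = (-41285 + 23663)*((4273 + 21180)/(19110 + 23054) + (-38 + 187)) = -17622*(25453/42164 + 149) = -17622*6307889/42164 = -55578809979/21082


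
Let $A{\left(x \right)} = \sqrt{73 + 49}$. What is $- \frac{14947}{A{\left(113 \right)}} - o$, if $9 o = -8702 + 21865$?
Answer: $- \frac{13163}{9} - \frac{14947 \sqrt{122}}{122} \approx -2815.8$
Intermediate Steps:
$o = \frac{13163}{9}$ ($o = \frac{-8702 + 21865}{9} = \frac{1}{9} \cdot 13163 = \frac{13163}{9} \approx 1462.6$)
$A{\left(x \right)} = \sqrt{122}$
$- \frac{14947}{A{\left(113 \right)}} - o = - \frac{14947}{\sqrt{122}} - \frac{13163}{9} = - 14947 \frac{\sqrt{122}}{122} - \frac{13163}{9} = - \frac{14947 \sqrt{122}}{122} - \frac{13163}{9} = - \frac{13163}{9} - \frac{14947 \sqrt{122}}{122}$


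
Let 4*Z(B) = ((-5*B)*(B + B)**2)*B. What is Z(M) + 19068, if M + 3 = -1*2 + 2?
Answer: 18663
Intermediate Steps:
M = -3 (M = -3 + (-1*2 + 2) = -3 + (-2 + 2) = -3 + 0 = -3)
Z(B) = -5*B**4 (Z(B) = (((-5*B)*(B + B)**2)*B)/4 = (((-5*B)*(2*B)**2)*B)/4 = (((-5*B)*(4*B**2))*B)/4 = ((-20*B**3)*B)/4 = (-20*B**4)/4 = -5*B**4)
Z(M) + 19068 = -5*(-3)**4 + 19068 = -5*81 + 19068 = -405 + 19068 = 18663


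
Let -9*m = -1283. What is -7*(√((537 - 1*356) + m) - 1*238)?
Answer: 1666 - 28*√182/3 ≈ 1540.1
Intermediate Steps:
m = 1283/9 (m = -⅑*(-1283) = 1283/9 ≈ 142.56)
-7*(√((537 - 1*356) + m) - 1*238) = -7*(√((537 - 1*356) + 1283/9) - 1*238) = -7*(√((537 - 356) + 1283/9) - 238) = -7*(√(181 + 1283/9) - 238) = -7*(√(2912/9) - 238) = -7*(4*√182/3 - 238) = -7*(-238 + 4*√182/3) = 1666 - 28*√182/3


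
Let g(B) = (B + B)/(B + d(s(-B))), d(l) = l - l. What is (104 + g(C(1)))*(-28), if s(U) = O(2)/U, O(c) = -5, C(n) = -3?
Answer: -2968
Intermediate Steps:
s(U) = -5/U
d(l) = 0
g(B) = 2 (g(B) = (B + B)/(B + 0) = (2*B)/B = 2)
(104 + g(C(1)))*(-28) = (104 + 2)*(-28) = 106*(-28) = -2968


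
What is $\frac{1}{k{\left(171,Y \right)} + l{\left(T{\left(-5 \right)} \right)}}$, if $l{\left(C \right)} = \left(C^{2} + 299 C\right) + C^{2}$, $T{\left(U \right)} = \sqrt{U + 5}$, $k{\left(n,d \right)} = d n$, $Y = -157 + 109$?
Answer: $- \frac{1}{8208} \approx -0.00012183$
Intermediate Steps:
$Y = -48$
$T{\left(U \right)} = \sqrt{5 + U}$
$l{\left(C \right)} = 2 C^{2} + 299 C$
$\frac{1}{k{\left(171,Y \right)} + l{\left(T{\left(-5 \right)} \right)}} = \frac{1}{\left(-48\right) 171 + \sqrt{5 - 5} \left(299 + 2 \sqrt{5 - 5}\right)} = \frac{1}{-8208 + \sqrt{0} \left(299 + 2 \sqrt{0}\right)} = \frac{1}{-8208 + 0 \left(299 + 2 \cdot 0\right)} = \frac{1}{-8208 + 0 \left(299 + 0\right)} = \frac{1}{-8208 + 0 \cdot 299} = \frac{1}{-8208 + 0} = \frac{1}{-8208} = - \frac{1}{8208}$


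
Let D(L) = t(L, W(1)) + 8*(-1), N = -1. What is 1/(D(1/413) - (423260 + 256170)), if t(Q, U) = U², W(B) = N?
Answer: -1/679437 ≈ -1.4718e-6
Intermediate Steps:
W(B) = -1
D(L) = -7 (D(L) = (-1)² + 8*(-1) = 1 - 8 = -7)
1/(D(1/413) - (423260 + 256170)) = 1/(-7 - (423260 + 256170)) = 1/(-7 - 1*679430) = 1/(-7 - 679430) = 1/(-679437) = -1/679437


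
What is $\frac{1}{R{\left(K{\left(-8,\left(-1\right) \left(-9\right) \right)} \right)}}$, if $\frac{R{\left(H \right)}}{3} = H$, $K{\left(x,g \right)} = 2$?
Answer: $\frac{1}{6} \approx 0.16667$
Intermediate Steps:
$R{\left(H \right)} = 3 H$
$\frac{1}{R{\left(K{\left(-8,\left(-1\right) \left(-9\right) \right)} \right)}} = \frac{1}{3 \cdot 2} = \frac{1}{6}$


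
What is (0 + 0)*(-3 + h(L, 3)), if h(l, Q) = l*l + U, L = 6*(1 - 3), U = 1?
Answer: 0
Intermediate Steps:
L = -12 (L = 6*(-2) = -12)
h(l, Q) = 1 + l² (h(l, Q) = l*l + 1 = l² + 1 = 1 + l²)
(0 + 0)*(-3 + h(L, 3)) = (0 + 0)*(-3 + (1 + (-12)²)) = 0*(-3 + (1 + 144)) = 0*(-3 + 145) = 0*142 = 0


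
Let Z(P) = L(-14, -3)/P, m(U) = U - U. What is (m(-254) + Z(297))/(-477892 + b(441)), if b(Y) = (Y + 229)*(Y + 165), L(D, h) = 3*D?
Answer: 7/3557664 ≈ 1.9676e-6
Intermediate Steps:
m(U) = 0
b(Y) = (165 + Y)*(229 + Y) (b(Y) = (229 + Y)*(165 + Y) = (165 + Y)*(229 + Y))
Z(P) = -42/P (Z(P) = (3*(-14))/P = -42/P)
(m(-254) + Z(297))/(-477892 + b(441)) = (0 - 42/297)/(-477892 + (37785 + 441² + 394*441)) = (0 - 42*1/297)/(-477892 + (37785 + 194481 + 173754)) = (0 - 14/99)/(-477892 + 406020) = -14/99/(-71872) = -14/99*(-1/71872) = 7/3557664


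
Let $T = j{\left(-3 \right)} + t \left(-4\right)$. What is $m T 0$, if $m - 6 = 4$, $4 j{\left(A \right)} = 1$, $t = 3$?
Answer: $0$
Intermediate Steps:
$j{\left(A \right)} = \frac{1}{4}$ ($j{\left(A \right)} = \frac{1}{4} \cdot 1 = \frac{1}{4}$)
$T = - \frac{47}{4}$ ($T = \frac{1}{4} + 3 \left(-4\right) = \frac{1}{4} - 12 = - \frac{47}{4} \approx -11.75$)
$m = 10$ ($m = 6 + 4 = 10$)
$m T 0 = 10 \left(- \frac{47}{4}\right) 0 = \left(- \frac{235}{2}\right) 0 = 0$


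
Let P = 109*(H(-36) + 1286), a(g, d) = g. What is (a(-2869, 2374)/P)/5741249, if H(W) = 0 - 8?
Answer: -151/42093024642 ≈ -3.5873e-9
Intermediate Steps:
H(W) = -8
P = 139302 (P = 109*(-8 + 1286) = 109*1278 = 139302)
(a(-2869, 2374)/P)/5741249 = -2869/139302/5741249 = -2869*1/139302*(1/5741249) = -2869/139302*1/5741249 = -151/42093024642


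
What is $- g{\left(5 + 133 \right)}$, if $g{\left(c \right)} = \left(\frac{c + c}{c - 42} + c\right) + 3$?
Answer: $- \frac{1151}{8} \approx -143.88$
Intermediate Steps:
$g{\left(c \right)} = 3 + c + \frac{2 c}{-42 + c}$ ($g{\left(c \right)} = \left(\frac{2 c}{-42 + c} + c\right) + 3 = \left(c + \frac{2 c}{-42 + c}\right) + 3 = 3 + c + \frac{2 c}{-42 + c}$)
$- g{\left(5 + 133 \right)} = - \frac{-126 + \left(5 + 133\right)^{2} - 37 \left(5 + 133\right)}{-42 + \left(5 + 133\right)} = - \frac{-126 + 138^{2} - 5106}{-42 + 138} = - \frac{-126 + 19044 - 5106}{96} = - \frac{13812}{96} = \left(-1\right) \frac{1151}{8} = - \frac{1151}{8}$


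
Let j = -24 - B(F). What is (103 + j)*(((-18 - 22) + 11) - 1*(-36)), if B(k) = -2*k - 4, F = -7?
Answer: 483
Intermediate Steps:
B(k) = -4 - 2*k
j = -34 (j = -24 - (-4 - 2*(-7)) = -24 - (-4 + 14) = -24 - 1*10 = -24 - 10 = -34)
(103 + j)*(((-18 - 22) + 11) - 1*(-36)) = (103 - 34)*(((-18 - 22) + 11) - 1*(-36)) = 69*((-40 + 11) + 36) = 69*(-29 + 36) = 69*7 = 483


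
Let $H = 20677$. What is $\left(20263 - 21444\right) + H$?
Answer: $19496$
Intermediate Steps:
$\left(20263 - 21444\right) + H = \left(20263 - 21444\right) + 20677 = -1181 + 20677 = 19496$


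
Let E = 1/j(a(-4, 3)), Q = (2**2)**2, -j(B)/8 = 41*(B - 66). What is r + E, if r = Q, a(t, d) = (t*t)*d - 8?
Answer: 136449/8528 ≈ 16.000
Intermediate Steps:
a(t, d) = -8 + d*t**2 (a(t, d) = t**2*d - 8 = d*t**2 - 8 = -8 + d*t**2)
j(B) = 21648 - 328*B (j(B) = -328*(B - 66) = -328*(-66 + B) = -8*(-2706 + 41*B) = 21648 - 328*B)
Q = 16 (Q = 4**2 = 16)
r = 16
E = 1/8528 (E = 1/(21648 - 328*(-8 + 3*(-4)**2)) = 1/(21648 - 328*(-8 + 3*16)) = 1/(21648 - 328*(-8 + 48)) = 1/(21648 - 328*40) = 1/(21648 - 13120) = 1/8528 ≈ 0.00011726)
r + E = 16 + 1/8528 = 136449/8528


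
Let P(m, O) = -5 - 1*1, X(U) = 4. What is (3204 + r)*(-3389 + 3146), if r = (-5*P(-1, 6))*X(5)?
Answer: -807732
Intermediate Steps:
P(m, O) = -6 (P(m, O) = -5 - 1 = -6)
r = 120 (r = -5*(-6)*4 = 30*4 = 120)
(3204 + r)*(-3389 + 3146) = (3204 + 120)*(-3389 + 3146) = 3324*(-243) = -807732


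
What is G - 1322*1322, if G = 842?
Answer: -1746842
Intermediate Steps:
G - 1322*1322 = 842 - 1322*1322 = 842 - 1747684 = -1746842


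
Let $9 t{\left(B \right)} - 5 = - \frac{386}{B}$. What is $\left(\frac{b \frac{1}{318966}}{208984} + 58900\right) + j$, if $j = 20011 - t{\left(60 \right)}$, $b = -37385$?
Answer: $\frac{236705509647441187}{2999645574480} \approx 78911.0$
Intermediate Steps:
$t{\left(B \right)} = \frac{5}{9} - \frac{386}{9 B}$ ($t{\left(B \right)} = \frac{5}{9} + \frac{\left(-386\right) \frac{1}{B}}{9} = \frac{5}{9} - \frac{386}{9 B}$)
$j = \frac{5403013}{270}$ ($j = 20011 - \frac{-386 + 5 \cdot 60}{9 \cdot 60} = 20011 - \frac{1}{9} \cdot \frac{1}{60} \left(-386 + 300\right) = 20011 - \frac{1}{9} \cdot \frac{1}{60} \left(-86\right) = 20011 - - \frac{43}{270} = 20011 + \frac{43}{270} = \frac{5403013}{270} \approx 20011.0$)
$\left(\frac{b \frac{1}{318966}}{208984} + 58900\right) + j = \left(\frac{\left(-37385\right) \frac{1}{318966}}{208984} + 58900\right) + \frac{5403013}{270} = \left(\left(-37385\right) \frac{1}{318966} \cdot \frac{1}{208984} + 58900\right) + \frac{5403013}{270} = \left(\left(- \frac{37385}{318966}\right) \frac{1}{208984} + 58900\right) + \frac{5403013}{270} = \left(- \frac{37385}{66658790544} + 58900\right) + \frac{5403013}{270} = \frac{3926202763004215}{66658790544} + \frac{5403013}{270} = \frac{236705509647441187}{2999645574480}$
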